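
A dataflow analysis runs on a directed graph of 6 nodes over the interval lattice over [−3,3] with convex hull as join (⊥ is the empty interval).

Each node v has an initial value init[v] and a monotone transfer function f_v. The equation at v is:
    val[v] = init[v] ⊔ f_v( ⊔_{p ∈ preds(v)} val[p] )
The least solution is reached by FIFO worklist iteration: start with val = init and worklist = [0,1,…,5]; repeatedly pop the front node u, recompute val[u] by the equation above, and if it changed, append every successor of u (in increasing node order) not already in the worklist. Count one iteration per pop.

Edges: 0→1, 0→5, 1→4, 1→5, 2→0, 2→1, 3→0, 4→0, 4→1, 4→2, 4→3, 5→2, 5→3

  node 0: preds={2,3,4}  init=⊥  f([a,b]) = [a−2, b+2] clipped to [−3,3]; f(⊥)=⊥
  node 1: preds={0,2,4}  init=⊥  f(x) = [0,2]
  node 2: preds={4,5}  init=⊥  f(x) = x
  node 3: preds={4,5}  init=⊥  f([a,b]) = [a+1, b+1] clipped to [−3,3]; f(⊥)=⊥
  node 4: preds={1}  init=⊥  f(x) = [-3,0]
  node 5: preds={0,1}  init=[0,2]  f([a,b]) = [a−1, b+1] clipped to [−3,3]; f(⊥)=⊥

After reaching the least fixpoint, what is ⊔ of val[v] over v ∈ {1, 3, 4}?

[-3,3]

Worklist (15 pops):
  #1 pop 0: in=⊥ → ⊥ (no change)
  #2 pop 1: in=⊥ → [0,2] (was ⊥); enqueue []
  #3 pop 2: in=[0,2] → [0,2] (was ⊥); enqueue [0,1]
  #4 pop 3: in=[0,2] → [1,3] (was ⊥); enqueue []
  #5 pop 4: in=[0,2] → [-3,0] (was ⊥); enqueue [2,3]
  #6 pop 5: in=[0,2] → [-1,3] (was [0,2]); enqueue []
  #7 pop 0: in=[-3,3] → [-3,3] (was ⊥); enqueue [5]
  #8 pop 1: in=[-3,3] → [0,2] (no change)
  #9 pop 2: in=[-3,3] → [-3,3] (was [0,2]); enqueue [0,1]
  #10 pop 3: in=[-3,3] → [-2,3] (was [1,3]); enqueue []
  #11 pop 5: in=[-3,3] → [-3,3] (was [-1,3]); enqueue [2,3]
  #12 pop 0: in=[-3,3] → [-3,3] (no change)
  #13 pop 1: in=[-3,3] → [0,2] (no change)
  #14 pop 2: in=[-3,3] → [-3,3] (no change)
  #15 pop 3: in=[-3,3] → [-2,3] (no change)

Fixpoint:
  val[0] = [-3,3]
  val[1] = [0,2]
  val[2] = [-3,3]
  val[3] = [-2,3]
  val[4] = [-3,0]
  val[5] = [-3,3]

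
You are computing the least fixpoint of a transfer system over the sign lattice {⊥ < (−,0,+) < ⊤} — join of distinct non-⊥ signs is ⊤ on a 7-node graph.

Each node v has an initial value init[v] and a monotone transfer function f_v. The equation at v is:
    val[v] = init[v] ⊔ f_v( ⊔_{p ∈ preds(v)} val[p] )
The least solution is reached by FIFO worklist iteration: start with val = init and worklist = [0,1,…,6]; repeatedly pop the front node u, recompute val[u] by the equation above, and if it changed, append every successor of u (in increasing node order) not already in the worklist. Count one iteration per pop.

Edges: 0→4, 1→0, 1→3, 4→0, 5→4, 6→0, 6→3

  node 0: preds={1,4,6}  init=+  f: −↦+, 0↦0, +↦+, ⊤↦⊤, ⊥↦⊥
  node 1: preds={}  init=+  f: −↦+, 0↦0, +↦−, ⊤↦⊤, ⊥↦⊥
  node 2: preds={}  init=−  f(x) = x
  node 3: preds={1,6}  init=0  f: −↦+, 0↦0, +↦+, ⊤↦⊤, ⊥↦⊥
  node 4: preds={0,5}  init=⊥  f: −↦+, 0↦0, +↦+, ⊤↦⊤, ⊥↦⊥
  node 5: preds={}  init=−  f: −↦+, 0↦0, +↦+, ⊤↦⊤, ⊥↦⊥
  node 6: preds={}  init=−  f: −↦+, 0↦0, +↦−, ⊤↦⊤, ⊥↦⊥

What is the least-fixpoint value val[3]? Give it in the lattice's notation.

Trace (8 dequeues):
  [1] u=0 | in ⊤ | out ⊤ | prev + | push {}
  [2] u=1 | in ⊥ | out + | ==
  [3] u=2 | in ⊥ | out − | ==
  [4] u=3 | in ⊤ | out ⊤ | prev 0 | push {}
  [5] u=4 | in ⊤ | out ⊤ | prev ⊥ | push {0}
  [6] u=5 | in ⊥ | out − | ==
  [7] u=6 | in ⊥ | out − | ==
  [8] u=0 | in ⊤ | out ⊤ | ==

Converged values:
  [0] ⊤
  [1] +
  [2] −
  [3] ⊤
  [4] ⊤
  [5] −
  [6] −

⊤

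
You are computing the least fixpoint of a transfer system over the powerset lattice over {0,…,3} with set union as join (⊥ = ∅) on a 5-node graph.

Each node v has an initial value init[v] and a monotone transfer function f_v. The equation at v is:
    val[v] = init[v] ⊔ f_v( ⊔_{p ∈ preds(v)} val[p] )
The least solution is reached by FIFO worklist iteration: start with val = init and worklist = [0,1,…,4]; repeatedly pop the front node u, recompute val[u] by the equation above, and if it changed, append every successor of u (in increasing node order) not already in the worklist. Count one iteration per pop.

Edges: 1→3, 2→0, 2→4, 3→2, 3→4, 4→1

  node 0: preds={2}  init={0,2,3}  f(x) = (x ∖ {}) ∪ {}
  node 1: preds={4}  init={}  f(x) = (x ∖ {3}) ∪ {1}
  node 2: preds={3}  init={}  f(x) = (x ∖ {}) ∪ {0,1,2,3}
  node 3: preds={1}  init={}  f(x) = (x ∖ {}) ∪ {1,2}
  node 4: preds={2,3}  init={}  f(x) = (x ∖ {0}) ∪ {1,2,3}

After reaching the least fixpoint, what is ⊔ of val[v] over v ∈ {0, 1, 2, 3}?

{0,1,2,3}

Trace (9 dequeues):
  [1] u=0 | in {} | out {0,2,3} | ==
  [2] u=1 | in {} | out {1} | prev {} | push {}
  [3] u=2 | in {} | out {0,1,2,3} | prev {} | push {0}
  [4] u=3 | in {1} | out {1,2} | prev {} | push {2}
  [5] u=4 | in {0,1,2,3} | out {1,2,3} | prev {} | push {1}
  [6] u=0 | in {0,1,2,3} | out {0,1,2,3} | prev {0,2,3} | push {}
  [7] u=2 | in {1,2} | out {0,1,2,3} | ==
  [8] u=1 | in {1,2,3} | out {1,2} | prev {1} | push {3}
  [9] u=3 | in {1,2} | out {1,2} | ==

Converged values:
  [0] {0,1,2,3}
  [1] {1,2}
  [2] {0,1,2,3}
  [3] {1,2}
  [4] {1,2,3}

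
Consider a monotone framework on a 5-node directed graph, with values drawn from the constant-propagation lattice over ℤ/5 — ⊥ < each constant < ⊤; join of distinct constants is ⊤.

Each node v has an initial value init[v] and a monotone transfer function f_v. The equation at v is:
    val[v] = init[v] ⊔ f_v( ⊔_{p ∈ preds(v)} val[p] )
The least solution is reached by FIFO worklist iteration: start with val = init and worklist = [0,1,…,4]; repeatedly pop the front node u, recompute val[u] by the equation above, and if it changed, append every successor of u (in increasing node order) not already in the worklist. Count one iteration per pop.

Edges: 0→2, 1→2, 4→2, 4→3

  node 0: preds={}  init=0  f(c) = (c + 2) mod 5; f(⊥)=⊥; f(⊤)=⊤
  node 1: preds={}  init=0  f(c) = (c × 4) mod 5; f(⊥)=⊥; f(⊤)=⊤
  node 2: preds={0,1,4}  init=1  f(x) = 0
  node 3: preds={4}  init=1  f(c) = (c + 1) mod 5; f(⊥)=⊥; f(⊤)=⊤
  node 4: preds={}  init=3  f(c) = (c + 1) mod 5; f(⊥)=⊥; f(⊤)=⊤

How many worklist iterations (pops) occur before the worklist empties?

5

Worklist (5 pops):
  #1 pop 0: in=⊥ → 0 (no change)
  #2 pop 1: in=⊥ → 0 (no change)
  #3 pop 2: in=⊤ → ⊤ (was 1); enqueue []
  #4 pop 3: in=3 → ⊤ (was 1); enqueue []
  #5 pop 4: in=⊥ → 3 (no change)

Fixpoint:
  val[0] = 0
  val[1] = 0
  val[2] = ⊤
  val[3] = ⊤
  val[4] = 3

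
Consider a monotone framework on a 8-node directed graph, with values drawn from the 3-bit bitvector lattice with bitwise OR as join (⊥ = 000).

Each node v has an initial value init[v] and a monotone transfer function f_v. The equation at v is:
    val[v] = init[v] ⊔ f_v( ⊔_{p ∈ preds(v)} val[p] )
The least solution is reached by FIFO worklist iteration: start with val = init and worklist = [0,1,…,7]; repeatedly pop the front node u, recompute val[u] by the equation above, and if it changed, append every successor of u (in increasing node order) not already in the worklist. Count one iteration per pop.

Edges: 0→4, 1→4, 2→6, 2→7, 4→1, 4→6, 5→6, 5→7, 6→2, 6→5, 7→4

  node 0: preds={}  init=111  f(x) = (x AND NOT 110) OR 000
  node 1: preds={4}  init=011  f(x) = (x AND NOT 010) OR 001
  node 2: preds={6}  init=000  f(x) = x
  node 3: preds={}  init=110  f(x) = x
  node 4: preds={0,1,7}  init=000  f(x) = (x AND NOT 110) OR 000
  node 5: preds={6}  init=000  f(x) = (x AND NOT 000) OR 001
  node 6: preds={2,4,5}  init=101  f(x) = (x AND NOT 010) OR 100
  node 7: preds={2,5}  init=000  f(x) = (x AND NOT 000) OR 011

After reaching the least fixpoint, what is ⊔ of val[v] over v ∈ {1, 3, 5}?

111

Trace (10 dequeues):
  [1] u=0 | in 000 | out 111 | ==
  [2] u=1 | in 000 | out 011 | ==
  [3] u=2 | in 101 | out 101 | prev 000 | push {}
  [4] u=3 | in 000 | out 110 | ==
  [5] u=4 | in 111 | out 001 | prev 000 | push {1}
  [6] u=5 | in 101 | out 101 | prev 000 | push {}
  [7] u=6 | in 101 | out 101 | ==
  [8] u=7 | in 101 | out 111 | prev 000 | push {4}
  [9] u=1 | in 001 | out 011 | ==
  [10] u=4 | in 111 | out 001 | ==

Converged values:
  [0] 111
  [1] 011
  [2] 101
  [3] 110
  [4] 001
  [5] 101
  [6] 101
  [7] 111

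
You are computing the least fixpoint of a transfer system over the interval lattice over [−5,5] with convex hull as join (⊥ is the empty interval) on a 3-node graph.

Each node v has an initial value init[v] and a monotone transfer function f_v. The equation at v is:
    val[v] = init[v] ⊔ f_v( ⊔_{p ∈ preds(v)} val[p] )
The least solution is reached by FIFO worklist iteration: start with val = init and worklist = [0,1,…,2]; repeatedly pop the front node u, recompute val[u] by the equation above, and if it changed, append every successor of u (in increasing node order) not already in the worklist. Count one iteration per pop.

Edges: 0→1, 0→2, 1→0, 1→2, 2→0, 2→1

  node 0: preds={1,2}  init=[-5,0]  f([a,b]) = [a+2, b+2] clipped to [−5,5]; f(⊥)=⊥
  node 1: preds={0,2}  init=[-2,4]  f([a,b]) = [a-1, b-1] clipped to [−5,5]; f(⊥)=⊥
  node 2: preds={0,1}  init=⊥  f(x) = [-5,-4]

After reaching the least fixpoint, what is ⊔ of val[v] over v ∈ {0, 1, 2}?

[-5,5]

Iteration log — 5 steps:
  step 1. node 0  ⊔preds=[-2,4]  new=[-5,5]  old=[-5,0]  +wl: 
  step 2. node 1  ⊔preds=[-5,5]  new=[-5,4]  old=[-2,4]  +wl: 0
  step 3. node 2  ⊔preds=[-5,5]  new=[-5,-4]  old=⊥  +wl: 1
  step 4. node 0  ⊔preds=[-5,4]  new=[-5,5]  stable
  step 5. node 1  ⊔preds=[-5,5]  new=[-5,4]  stable

Least fixpoint reached:
  node 0: [-5,5]
  node 1: [-5,4]
  node 2: [-5,-4]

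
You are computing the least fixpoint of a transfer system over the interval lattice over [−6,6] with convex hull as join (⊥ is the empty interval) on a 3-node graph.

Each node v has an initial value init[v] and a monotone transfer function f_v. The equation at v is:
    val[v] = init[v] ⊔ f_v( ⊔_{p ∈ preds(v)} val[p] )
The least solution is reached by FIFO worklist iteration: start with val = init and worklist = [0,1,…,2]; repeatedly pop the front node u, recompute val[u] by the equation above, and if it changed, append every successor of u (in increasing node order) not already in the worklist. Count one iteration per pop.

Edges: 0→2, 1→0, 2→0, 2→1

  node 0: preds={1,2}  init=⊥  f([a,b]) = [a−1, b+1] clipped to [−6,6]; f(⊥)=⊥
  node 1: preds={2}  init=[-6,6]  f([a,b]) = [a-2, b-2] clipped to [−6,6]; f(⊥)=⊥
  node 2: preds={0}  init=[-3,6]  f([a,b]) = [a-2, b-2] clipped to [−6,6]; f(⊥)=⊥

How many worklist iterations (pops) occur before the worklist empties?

5

Worklist (5 pops):
  #1 pop 0: in=[-6,6] → [-6,6] (was ⊥); enqueue []
  #2 pop 1: in=[-3,6] → [-6,6] (no change)
  #3 pop 2: in=[-6,6] → [-6,6] (was [-3,6]); enqueue [0,1]
  #4 pop 0: in=[-6,6] → [-6,6] (no change)
  #5 pop 1: in=[-6,6] → [-6,6] (no change)

Fixpoint:
  val[0] = [-6,6]
  val[1] = [-6,6]
  val[2] = [-6,6]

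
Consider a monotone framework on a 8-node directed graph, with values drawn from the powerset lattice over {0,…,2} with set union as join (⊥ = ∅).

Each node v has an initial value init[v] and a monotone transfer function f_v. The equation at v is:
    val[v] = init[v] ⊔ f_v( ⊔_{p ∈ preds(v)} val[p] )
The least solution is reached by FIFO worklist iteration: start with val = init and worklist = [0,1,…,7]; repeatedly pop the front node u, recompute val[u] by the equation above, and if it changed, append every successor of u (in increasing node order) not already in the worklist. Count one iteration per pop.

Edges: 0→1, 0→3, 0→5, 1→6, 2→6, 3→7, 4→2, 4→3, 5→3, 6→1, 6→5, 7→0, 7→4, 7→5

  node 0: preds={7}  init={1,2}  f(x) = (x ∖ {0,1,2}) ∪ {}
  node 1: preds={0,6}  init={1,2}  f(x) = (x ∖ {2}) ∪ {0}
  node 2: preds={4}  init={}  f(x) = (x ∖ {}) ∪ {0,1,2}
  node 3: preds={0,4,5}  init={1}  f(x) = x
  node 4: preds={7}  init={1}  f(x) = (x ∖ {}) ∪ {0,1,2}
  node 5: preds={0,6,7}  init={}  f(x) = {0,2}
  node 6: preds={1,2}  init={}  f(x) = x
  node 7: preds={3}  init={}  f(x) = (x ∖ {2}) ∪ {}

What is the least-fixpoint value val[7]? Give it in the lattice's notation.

{0,1}

Iteration log — 18 steps:
  step 1. node 0  ⊔preds={}  new={1,2}  stable
  step 2. node 1  ⊔preds={1,2}  new={0,1,2}  old={1,2}  +wl: 
  step 3. node 2  ⊔preds={1}  new={0,1,2}  old={}  +wl: 
  step 4. node 3  ⊔preds={1,2}  new={1,2}  old={1}  +wl: 
  step 5. node 4  ⊔preds={}  new={0,1,2}  old={1}  +wl: 2,3
  step 6. node 5  ⊔preds={1,2}  new={0,2}  old={}  +wl: 
  step 7. node 6  ⊔preds={0,1,2}  new={0,1,2}  old={}  +wl: 1,5
  step 8. node 7  ⊔preds={1,2}  new={1}  old={}  +wl: 0,4
  step 9. node 2  ⊔preds={0,1,2}  new={0,1,2}  stable
  step 10. node 3  ⊔preds={0,1,2}  new={0,1,2}  old={1,2}  +wl: 7
  step 11. node 1  ⊔preds={0,1,2}  new={0,1,2}  stable
  step 12. node 5  ⊔preds={0,1,2}  new={0,2}  stable
  step 13. node 0  ⊔preds={1}  new={1,2}  stable
  step 14. node 4  ⊔preds={1}  new={0,1,2}  stable
  step 15. node 7  ⊔preds={0,1,2}  new={0,1}  old={1}  +wl: 0,4,5
  step 16. node 0  ⊔preds={0,1}  new={1,2}  stable
  step 17. node 4  ⊔preds={0,1}  new={0,1,2}  stable
  step 18. node 5  ⊔preds={0,1,2}  new={0,2}  stable

Least fixpoint reached:
  node 0: {1,2}
  node 1: {0,1,2}
  node 2: {0,1,2}
  node 3: {0,1,2}
  node 4: {0,1,2}
  node 5: {0,2}
  node 6: {0,1,2}
  node 7: {0,1}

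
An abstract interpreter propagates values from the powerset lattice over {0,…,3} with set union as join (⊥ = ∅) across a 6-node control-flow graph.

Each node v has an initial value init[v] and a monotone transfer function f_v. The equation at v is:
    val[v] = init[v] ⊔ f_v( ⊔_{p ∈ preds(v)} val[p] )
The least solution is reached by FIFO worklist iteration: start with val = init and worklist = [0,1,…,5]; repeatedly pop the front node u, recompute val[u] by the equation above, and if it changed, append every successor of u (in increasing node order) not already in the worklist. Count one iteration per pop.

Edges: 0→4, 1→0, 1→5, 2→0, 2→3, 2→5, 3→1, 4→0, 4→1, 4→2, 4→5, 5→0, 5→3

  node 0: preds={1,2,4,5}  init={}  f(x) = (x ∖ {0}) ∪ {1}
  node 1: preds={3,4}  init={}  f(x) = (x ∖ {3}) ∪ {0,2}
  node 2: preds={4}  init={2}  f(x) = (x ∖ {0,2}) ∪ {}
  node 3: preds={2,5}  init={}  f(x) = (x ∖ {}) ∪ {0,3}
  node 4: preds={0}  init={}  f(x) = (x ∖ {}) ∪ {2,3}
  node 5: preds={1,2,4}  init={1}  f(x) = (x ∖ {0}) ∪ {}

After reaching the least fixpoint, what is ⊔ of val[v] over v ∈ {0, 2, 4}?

Worklist (13 pops):
  #1 pop 0: in={1,2} → {1,2} (was {}); enqueue []
  #2 pop 1: in={} → {0,2} (was {}); enqueue [0]
  #3 pop 2: in={} → {2} (no change)
  #4 pop 3: in={1,2} → {0,1,2,3} (was {}); enqueue [1]
  #5 pop 4: in={1,2} → {1,2,3} (was {}); enqueue [2]
  #6 pop 5: in={0,1,2,3} → {1,2,3} (was {1}); enqueue [3]
  #7 pop 0: in={0,1,2,3} → {1,2,3} (was {1,2}); enqueue [4]
  #8 pop 1: in={0,1,2,3} → {0,1,2} (was {0,2}); enqueue [0,5]
  #9 pop 2: in={1,2,3} → {1,2,3} (was {2}); enqueue []
  #10 pop 3: in={1,2,3} → {0,1,2,3} (no change)
  #11 pop 4: in={1,2,3} → {1,2,3} (no change)
  #12 pop 0: in={0,1,2,3} → {1,2,3} (no change)
  #13 pop 5: in={0,1,2,3} → {1,2,3} (no change)

Fixpoint:
  val[0] = {1,2,3}
  val[1] = {0,1,2}
  val[2] = {1,2,3}
  val[3] = {0,1,2,3}
  val[4] = {1,2,3}
  val[5] = {1,2,3}

{1,2,3}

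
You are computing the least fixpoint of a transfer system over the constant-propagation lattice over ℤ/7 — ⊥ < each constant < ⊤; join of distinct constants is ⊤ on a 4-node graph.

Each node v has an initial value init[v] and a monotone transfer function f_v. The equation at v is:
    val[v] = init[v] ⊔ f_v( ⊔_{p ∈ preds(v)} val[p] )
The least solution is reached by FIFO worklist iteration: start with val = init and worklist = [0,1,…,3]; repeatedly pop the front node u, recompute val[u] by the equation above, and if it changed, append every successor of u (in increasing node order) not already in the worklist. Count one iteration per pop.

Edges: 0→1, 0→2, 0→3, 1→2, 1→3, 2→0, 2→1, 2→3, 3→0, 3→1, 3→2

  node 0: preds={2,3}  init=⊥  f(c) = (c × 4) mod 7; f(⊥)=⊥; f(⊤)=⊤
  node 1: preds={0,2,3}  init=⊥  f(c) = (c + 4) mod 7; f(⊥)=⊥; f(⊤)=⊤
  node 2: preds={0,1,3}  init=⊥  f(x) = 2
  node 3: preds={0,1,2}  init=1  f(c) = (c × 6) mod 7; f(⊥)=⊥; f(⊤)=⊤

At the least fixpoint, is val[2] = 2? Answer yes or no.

yes

Iteration log — 8 steps:
  step 1. node 0  ⊔preds=1  new=4  old=⊥  +wl: 
  step 2. node 1  ⊔preds=⊤  new=⊤  old=⊥  +wl: 
  step 3. node 2  ⊔preds=⊤  new=2  old=⊥  +wl: 0,1
  step 4. node 3  ⊔preds=⊤  new=⊤  old=1  +wl: 2
  step 5. node 0  ⊔preds=⊤  new=⊤  old=4  +wl: 3
  step 6. node 1  ⊔preds=⊤  new=⊤  stable
  step 7. node 2  ⊔preds=⊤  new=2  stable
  step 8. node 3  ⊔preds=⊤  new=⊤  stable

Least fixpoint reached:
  node 0: ⊤
  node 1: ⊤
  node 2: 2
  node 3: ⊤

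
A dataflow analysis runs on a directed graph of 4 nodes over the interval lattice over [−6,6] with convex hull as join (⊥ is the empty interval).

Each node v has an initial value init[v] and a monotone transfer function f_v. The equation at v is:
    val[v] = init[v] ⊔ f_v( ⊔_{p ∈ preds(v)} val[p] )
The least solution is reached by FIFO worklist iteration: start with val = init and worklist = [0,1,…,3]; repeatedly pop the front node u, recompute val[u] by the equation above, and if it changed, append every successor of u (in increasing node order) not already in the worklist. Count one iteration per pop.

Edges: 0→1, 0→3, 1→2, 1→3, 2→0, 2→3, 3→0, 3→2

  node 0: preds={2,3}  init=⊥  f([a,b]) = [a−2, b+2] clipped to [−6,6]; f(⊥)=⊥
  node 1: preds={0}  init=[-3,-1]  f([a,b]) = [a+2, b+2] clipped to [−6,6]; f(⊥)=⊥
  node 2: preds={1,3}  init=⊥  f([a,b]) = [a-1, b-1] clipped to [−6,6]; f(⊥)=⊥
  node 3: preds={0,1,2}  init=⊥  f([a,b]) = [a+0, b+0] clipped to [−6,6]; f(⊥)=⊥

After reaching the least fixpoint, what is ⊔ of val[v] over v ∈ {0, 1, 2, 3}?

[-6,6]

Iteration log — 17 steps:
  step 1. node 0  ⊔preds=⊥  new=⊥  stable
  step 2. node 1  ⊔preds=⊥  new=[-3,-1]  stable
  step 3. node 2  ⊔preds=[-3,-1]  new=[-4,-2]  old=⊥  +wl: 0
  step 4. node 3  ⊔preds=[-4,-1]  new=[-4,-1]  old=⊥  +wl: 2
  step 5. node 0  ⊔preds=[-4,-1]  new=[-6,1]  old=⊥  +wl: 1,3
  step 6. node 2  ⊔preds=[-4,-1]  new=[-5,-2]  old=[-4,-2]  +wl: 0
  step 7. node 1  ⊔preds=[-6,1]  new=[-4,3]  old=[-3,-1]  +wl: 2
  step 8. node 3  ⊔preds=[-6,3]  new=[-6,3]  old=[-4,-1]  +wl: 
  step 9. node 0  ⊔preds=[-6,3]  new=[-6,5]  old=[-6,1]  +wl: 1,3
  step 10. node 2  ⊔preds=[-6,3]  new=[-6,2]  old=[-5,-2]  +wl: 0
  step 11. node 1  ⊔preds=[-6,5]  new=[-4,6]  old=[-4,3]  +wl: 2
  step 12. node 3  ⊔preds=[-6,6]  new=[-6,6]  old=[-6,3]  +wl: 
  step 13. node 0  ⊔preds=[-6,6]  new=[-6,6]  old=[-6,5]  +wl: 1,3
  step 14. node 2  ⊔preds=[-6,6]  new=[-6,5]  old=[-6,2]  +wl: 0
  step 15. node 1  ⊔preds=[-6,6]  new=[-4,6]  stable
  step 16. node 3  ⊔preds=[-6,6]  new=[-6,6]  stable
  step 17. node 0  ⊔preds=[-6,6]  new=[-6,6]  stable

Least fixpoint reached:
  node 0: [-6,6]
  node 1: [-4,6]
  node 2: [-6,5]
  node 3: [-6,6]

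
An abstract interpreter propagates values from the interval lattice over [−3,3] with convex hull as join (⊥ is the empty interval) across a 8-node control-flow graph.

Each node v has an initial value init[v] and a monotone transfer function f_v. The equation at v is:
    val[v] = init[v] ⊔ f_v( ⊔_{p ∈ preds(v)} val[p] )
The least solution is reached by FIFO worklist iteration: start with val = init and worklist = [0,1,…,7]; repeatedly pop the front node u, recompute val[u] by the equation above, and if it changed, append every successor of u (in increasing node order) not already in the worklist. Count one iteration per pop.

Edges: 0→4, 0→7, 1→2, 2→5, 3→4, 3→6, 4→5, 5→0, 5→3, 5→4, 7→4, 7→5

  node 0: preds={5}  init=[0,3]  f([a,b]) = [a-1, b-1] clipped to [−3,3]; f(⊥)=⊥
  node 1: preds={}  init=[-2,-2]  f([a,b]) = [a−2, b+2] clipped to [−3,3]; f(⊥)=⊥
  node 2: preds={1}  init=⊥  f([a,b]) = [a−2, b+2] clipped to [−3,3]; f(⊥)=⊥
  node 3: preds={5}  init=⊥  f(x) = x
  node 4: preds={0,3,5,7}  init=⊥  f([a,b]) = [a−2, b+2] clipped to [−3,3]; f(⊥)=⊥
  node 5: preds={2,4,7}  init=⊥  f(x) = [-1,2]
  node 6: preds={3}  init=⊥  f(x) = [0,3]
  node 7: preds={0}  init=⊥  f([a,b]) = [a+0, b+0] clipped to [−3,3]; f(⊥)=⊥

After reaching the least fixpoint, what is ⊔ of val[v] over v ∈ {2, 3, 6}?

[-3,3]

Iteration log — 16 steps:
  step 1. node 0  ⊔preds=⊥  new=[0,3]  stable
  step 2. node 1  ⊔preds=⊥  new=[-2,-2]  stable
  step 3. node 2  ⊔preds=[-2,-2]  new=[-3,0]  old=⊥  +wl: 
  step 4. node 3  ⊔preds=⊥  new=⊥  stable
  step 5. node 4  ⊔preds=[0,3]  new=[-2,3]  old=⊥  +wl: 
  step 6. node 5  ⊔preds=[-3,3]  new=[-1,2]  old=⊥  +wl: 0,3,4
  step 7. node 6  ⊔preds=⊥  new=[0,3]  old=⊥  +wl: 
  step 8. node 7  ⊔preds=[0,3]  new=[0,3]  old=⊥  +wl: 5
  step 9. node 0  ⊔preds=[-1,2]  new=[-2,3]  old=[0,3]  +wl: 7
  step 10. node 3  ⊔preds=[-1,2]  new=[-1,2]  old=⊥  +wl: 6
  step 11. node 4  ⊔preds=[-2,3]  new=[-3,3]  old=[-2,3]  +wl: 
  step 12. node 5  ⊔preds=[-3,3]  new=[-1,2]  stable
  step 13. node 7  ⊔preds=[-2,3]  new=[-2,3]  old=[0,3]  +wl: 4,5
  step 14. node 6  ⊔preds=[-1,2]  new=[0,3]  stable
  step 15. node 4  ⊔preds=[-2,3]  new=[-3,3]  stable
  step 16. node 5  ⊔preds=[-3,3]  new=[-1,2]  stable

Least fixpoint reached:
  node 0: [-2,3]
  node 1: [-2,-2]
  node 2: [-3,0]
  node 3: [-1,2]
  node 4: [-3,3]
  node 5: [-1,2]
  node 6: [0,3]
  node 7: [-2,3]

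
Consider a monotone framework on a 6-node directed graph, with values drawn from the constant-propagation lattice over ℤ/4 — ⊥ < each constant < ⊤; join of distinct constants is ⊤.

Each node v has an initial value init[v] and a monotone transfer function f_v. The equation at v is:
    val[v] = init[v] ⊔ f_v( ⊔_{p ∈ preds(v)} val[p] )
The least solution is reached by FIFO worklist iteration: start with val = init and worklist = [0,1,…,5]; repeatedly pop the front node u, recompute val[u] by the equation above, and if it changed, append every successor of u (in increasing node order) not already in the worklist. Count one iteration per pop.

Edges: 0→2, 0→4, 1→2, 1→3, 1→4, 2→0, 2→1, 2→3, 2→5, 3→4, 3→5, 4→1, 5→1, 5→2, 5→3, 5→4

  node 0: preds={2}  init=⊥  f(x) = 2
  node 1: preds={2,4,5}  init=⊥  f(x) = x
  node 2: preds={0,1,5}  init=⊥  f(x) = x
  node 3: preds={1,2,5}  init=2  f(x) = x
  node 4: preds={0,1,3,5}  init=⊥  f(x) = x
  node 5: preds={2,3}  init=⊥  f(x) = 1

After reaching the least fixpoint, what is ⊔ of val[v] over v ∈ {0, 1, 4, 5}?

⊤

Iteration log — 14 steps:
  step 1. node 0  ⊔preds=⊥  new=2  old=⊥  +wl: 
  step 2. node 1  ⊔preds=⊥  new=⊥  stable
  step 3. node 2  ⊔preds=2  new=2  old=⊥  +wl: 0,1
  step 4. node 3  ⊔preds=2  new=2  stable
  step 5. node 4  ⊔preds=2  new=2  old=⊥  +wl: 
  step 6. node 5  ⊔preds=2  new=1  old=⊥  +wl: 2,3,4
  step 7. node 0  ⊔preds=2  new=2  stable
  step 8. node 1  ⊔preds=⊤  new=⊤  old=⊥  +wl: 
  step 9. node 2  ⊔preds=⊤  new=⊤  old=2  +wl: 0,1,5
  step 10. node 3  ⊔preds=⊤  new=⊤  old=2  +wl: 
  step 11. node 4  ⊔preds=⊤  new=⊤  old=2  +wl: 
  step 12. node 0  ⊔preds=⊤  new=2  stable
  step 13. node 1  ⊔preds=⊤  new=⊤  stable
  step 14. node 5  ⊔preds=⊤  new=1  stable

Least fixpoint reached:
  node 0: 2
  node 1: ⊤
  node 2: ⊤
  node 3: ⊤
  node 4: ⊤
  node 5: 1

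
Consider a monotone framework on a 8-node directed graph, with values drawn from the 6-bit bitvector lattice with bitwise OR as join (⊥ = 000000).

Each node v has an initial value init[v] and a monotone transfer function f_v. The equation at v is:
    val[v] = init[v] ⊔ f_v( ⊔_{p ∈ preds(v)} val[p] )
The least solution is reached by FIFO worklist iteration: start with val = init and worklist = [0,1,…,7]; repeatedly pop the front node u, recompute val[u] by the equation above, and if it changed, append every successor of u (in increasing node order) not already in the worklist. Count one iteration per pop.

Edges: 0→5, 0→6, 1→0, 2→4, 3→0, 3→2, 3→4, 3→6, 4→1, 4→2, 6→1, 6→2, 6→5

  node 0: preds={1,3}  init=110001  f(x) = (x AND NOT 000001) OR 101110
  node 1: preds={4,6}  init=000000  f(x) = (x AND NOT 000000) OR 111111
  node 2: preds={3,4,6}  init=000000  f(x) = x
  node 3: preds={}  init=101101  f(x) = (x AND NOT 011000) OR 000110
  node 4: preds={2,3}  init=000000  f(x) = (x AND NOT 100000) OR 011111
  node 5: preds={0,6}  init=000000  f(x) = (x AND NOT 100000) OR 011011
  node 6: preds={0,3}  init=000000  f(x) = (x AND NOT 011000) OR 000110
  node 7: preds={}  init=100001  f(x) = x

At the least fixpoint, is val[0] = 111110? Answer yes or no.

Trace (13 dequeues):
  [1] u=0 | in 101101 | out 111111 | prev 110001 | push {}
  [2] u=1 | in 000000 | out 111111 | prev 000000 | push {0}
  [3] u=2 | in 101101 | out 101101 | prev 000000 | push {}
  [4] u=3 | in 000000 | out 101111 | prev 101101 | push {2}
  [5] u=4 | in 101111 | out 011111 | prev 000000 | push {1}
  [6] u=5 | in 111111 | out 011111 | prev 000000 | push {}
  [7] u=6 | in 111111 | out 100111 | prev 000000 | push {5}
  [8] u=7 | in 000000 | out 100001 | ==
  [9] u=0 | in 111111 | out 111111 | ==
  [10] u=2 | in 111111 | out 111111 | prev 101101 | push {4}
  [11] u=1 | in 111111 | out 111111 | ==
  [12] u=5 | in 111111 | out 011111 | ==
  [13] u=4 | in 111111 | out 011111 | ==

Converged values:
  [0] 111111
  [1] 111111
  [2] 111111
  [3] 101111
  [4] 011111
  [5] 011111
  [6] 100111
  [7] 100001

no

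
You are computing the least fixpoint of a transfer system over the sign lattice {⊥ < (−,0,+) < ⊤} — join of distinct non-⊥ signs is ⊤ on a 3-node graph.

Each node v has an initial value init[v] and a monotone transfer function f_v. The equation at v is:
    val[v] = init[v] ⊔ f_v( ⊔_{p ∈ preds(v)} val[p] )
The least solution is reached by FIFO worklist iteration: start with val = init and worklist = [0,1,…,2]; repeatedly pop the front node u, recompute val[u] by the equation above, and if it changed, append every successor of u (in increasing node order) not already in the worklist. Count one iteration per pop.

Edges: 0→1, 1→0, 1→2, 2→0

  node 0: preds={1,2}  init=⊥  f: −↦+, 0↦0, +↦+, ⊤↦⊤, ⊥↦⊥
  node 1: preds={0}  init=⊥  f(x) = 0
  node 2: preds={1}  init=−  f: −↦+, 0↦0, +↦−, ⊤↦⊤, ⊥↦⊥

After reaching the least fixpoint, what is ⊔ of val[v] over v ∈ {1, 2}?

⊤

Worklist (5 pops):
  #1 pop 0: in=− → + (was ⊥); enqueue []
  #2 pop 1: in=+ → 0 (was ⊥); enqueue [0]
  #3 pop 2: in=0 → ⊤ (was −); enqueue []
  #4 pop 0: in=⊤ → ⊤ (was +); enqueue [1]
  #5 pop 1: in=⊤ → 0 (no change)

Fixpoint:
  val[0] = ⊤
  val[1] = 0
  val[2] = ⊤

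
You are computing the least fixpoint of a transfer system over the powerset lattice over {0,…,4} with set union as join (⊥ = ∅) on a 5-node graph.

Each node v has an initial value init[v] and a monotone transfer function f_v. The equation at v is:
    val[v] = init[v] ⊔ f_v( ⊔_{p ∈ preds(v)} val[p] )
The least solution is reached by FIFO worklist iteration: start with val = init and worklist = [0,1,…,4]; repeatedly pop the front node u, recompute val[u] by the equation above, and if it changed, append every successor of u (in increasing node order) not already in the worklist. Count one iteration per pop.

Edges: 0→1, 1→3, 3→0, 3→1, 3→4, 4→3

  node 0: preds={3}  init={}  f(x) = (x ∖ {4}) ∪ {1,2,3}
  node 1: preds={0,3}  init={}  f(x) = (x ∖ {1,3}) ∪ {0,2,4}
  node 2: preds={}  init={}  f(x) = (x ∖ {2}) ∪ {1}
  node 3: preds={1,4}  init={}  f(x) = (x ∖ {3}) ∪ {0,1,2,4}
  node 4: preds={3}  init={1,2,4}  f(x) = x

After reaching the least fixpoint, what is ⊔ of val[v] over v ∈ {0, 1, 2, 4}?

Iteration log — 8 steps:
  step 1. node 0  ⊔preds={}  new={1,2,3}  old={}  +wl: 
  step 2. node 1  ⊔preds={1,2,3}  new={0,2,4}  old={}  +wl: 
  step 3. node 2  ⊔preds={}  new={1}  old={}  +wl: 
  step 4. node 3  ⊔preds={0,1,2,4}  new={0,1,2,4}  old={}  +wl: 0,1
  step 5. node 4  ⊔preds={0,1,2,4}  new={0,1,2,4}  old={1,2,4}  +wl: 3
  step 6. node 0  ⊔preds={0,1,2,4}  new={0,1,2,3}  old={1,2,3}  +wl: 
  step 7. node 1  ⊔preds={0,1,2,3,4}  new={0,2,4}  stable
  step 8. node 3  ⊔preds={0,1,2,4}  new={0,1,2,4}  stable

Least fixpoint reached:
  node 0: {0,1,2,3}
  node 1: {0,2,4}
  node 2: {1}
  node 3: {0,1,2,4}
  node 4: {0,1,2,4}

{0,1,2,3,4}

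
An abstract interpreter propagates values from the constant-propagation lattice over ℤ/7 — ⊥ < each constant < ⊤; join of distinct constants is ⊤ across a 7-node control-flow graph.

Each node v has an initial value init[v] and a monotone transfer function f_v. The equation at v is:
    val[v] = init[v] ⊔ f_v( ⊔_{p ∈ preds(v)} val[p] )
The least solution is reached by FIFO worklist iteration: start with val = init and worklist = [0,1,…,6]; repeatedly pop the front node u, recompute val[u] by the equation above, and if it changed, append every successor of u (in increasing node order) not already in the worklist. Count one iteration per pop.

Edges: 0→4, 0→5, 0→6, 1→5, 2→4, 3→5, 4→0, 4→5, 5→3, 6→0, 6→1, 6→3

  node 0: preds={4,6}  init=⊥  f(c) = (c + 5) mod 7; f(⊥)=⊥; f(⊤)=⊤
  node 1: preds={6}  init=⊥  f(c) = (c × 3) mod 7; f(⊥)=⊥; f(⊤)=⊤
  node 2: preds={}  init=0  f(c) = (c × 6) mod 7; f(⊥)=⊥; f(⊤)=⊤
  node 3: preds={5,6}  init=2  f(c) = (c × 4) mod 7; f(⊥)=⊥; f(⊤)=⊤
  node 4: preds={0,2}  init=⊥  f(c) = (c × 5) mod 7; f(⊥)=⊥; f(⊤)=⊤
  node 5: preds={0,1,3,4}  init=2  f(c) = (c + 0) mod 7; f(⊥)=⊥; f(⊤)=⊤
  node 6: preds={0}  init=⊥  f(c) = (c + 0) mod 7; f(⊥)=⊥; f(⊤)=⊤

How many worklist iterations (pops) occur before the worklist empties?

22

Worklist (22 pops):
  #1 pop 0: in=⊥ → ⊥ (no change)
  #2 pop 1: in=⊥ → ⊥ (no change)
  #3 pop 2: in=⊥ → 0 (no change)
  #4 pop 3: in=2 → ⊤ (was 2); enqueue []
  #5 pop 4: in=0 → 0 (was ⊥); enqueue [0]
  #6 pop 5: in=⊤ → ⊤ (was 2); enqueue [3]
  #7 pop 6: in=⊥ → ⊥ (no change)
  #8 pop 0: in=0 → 5 (was ⊥); enqueue [4,5,6]
  #9 pop 3: in=⊤ → ⊤ (no change)
  #10 pop 4: in=⊤ → ⊤ (was 0); enqueue [0]
  #11 pop 5: in=⊤ → ⊤ (no change)
  #12 pop 6: in=5 → 5 (was ⊥); enqueue [1,3]
  #13 pop 0: in=⊤ → ⊤ (was 5); enqueue [4,5,6]
  #14 pop 1: in=5 → 1 (was ⊥); enqueue []
  #15 pop 3: in=⊤ → ⊤ (no change)
  #16 pop 4: in=⊤ → ⊤ (no change)
  #17 pop 5: in=⊤ → ⊤ (no change)
  #18 pop 6: in=⊤ → ⊤ (was 5); enqueue [0,1,3]
  #19 pop 0: in=⊤ → ⊤ (no change)
  #20 pop 1: in=⊤ → ⊤ (was 1); enqueue [5]
  #21 pop 3: in=⊤ → ⊤ (no change)
  #22 pop 5: in=⊤ → ⊤ (no change)

Fixpoint:
  val[0] = ⊤
  val[1] = ⊤
  val[2] = 0
  val[3] = ⊤
  val[4] = ⊤
  val[5] = ⊤
  val[6] = ⊤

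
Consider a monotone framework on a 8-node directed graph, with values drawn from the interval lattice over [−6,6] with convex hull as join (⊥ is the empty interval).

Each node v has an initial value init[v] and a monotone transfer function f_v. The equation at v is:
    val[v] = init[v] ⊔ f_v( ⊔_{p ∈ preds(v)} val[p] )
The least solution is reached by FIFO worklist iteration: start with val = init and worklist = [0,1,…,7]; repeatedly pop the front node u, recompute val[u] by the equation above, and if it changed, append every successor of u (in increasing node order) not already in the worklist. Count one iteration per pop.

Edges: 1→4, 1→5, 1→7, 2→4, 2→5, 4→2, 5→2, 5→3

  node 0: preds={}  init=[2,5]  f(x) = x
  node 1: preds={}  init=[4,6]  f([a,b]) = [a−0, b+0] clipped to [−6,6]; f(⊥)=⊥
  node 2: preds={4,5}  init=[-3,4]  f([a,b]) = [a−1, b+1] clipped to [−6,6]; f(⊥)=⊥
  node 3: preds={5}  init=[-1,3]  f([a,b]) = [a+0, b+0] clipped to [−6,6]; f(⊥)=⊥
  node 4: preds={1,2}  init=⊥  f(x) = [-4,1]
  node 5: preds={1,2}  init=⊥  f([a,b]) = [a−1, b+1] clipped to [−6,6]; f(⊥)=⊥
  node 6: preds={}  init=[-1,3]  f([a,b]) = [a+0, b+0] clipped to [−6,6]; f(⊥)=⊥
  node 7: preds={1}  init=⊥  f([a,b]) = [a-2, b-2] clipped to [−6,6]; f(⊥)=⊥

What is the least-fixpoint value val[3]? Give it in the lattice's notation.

[-6,6]

Iteration log — 16 steps:
  step 1. node 0  ⊔preds=⊥  new=[2,5]  stable
  step 2. node 1  ⊔preds=⊥  new=[4,6]  stable
  step 3. node 2  ⊔preds=⊥  new=[-3,4]  stable
  step 4. node 3  ⊔preds=⊥  new=[-1,3]  stable
  step 5. node 4  ⊔preds=[-3,6]  new=[-4,1]  old=⊥  +wl: 2
  step 6. node 5  ⊔preds=[-3,6]  new=[-4,6]  old=⊥  +wl: 3
  step 7. node 6  ⊔preds=⊥  new=[-1,3]  stable
  step 8. node 7  ⊔preds=[4,6]  new=[2,4]  old=⊥  +wl: 
  step 9. node 2  ⊔preds=[-4,6]  new=[-5,6]  old=[-3,4]  +wl: 4,5
  step 10. node 3  ⊔preds=[-4,6]  new=[-4,6]  old=[-1,3]  +wl: 
  step 11. node 4  ⊔preds=[-5,6]  new=[-4,1]  stable
  step 12. node 5  ⊔preds=[-5,6]  new=[-6,6]  old=[-4,6]  +wl: 2,3
  step 13. node 2  ⊔preds=[-6,6]  new=[-6,6]  old=[-5,6]  +wl: 4,5
  step 14. node 3  ⊔preds=[-6,6]  new=[-6,6]  old=[-4,6]  +wl: 
  step 15. node 4  ⊔preds=[-6,6]  new=[-4,1]  stable
  step 16. node 5  ⊔preds=[-6,6]  new=[-6,6]  stable

Least fixpoint reached:
  node 0: [2,5]
  node 1: [4,6]
  node 2: [-6,6]
  node 3: [-6,6]
  node 4: [-4,1]
  node 5: [-6,6]
  node 6: [-1,3]
  node 7: [2,4]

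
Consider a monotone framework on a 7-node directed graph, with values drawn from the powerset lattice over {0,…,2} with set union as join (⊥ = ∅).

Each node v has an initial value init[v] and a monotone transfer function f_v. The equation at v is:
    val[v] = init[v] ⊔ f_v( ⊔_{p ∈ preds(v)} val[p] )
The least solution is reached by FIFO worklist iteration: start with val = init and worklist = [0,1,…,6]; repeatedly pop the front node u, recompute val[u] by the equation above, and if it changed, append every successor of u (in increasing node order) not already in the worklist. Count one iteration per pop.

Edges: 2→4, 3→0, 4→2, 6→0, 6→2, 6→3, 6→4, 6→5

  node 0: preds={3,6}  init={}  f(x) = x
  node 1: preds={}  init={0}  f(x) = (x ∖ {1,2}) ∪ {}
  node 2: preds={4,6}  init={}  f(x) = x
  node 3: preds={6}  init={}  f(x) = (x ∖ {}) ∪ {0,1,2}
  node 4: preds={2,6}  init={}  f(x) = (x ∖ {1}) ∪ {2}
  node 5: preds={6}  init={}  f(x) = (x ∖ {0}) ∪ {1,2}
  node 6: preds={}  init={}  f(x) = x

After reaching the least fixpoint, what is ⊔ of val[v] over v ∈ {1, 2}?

{0,2}

Iteration log — 10 steps:
  step 1. node 0  ⊔preds={}  new={}  stable
  step 2. node 1  ⊔preds={}  new={0}  stable
  step 3. node 2  ⊔preds={}  new={}  stable
  step 4. node 3  ⊔preds={}  new={0,1,2}  old={}  +wl: 0
  step 5. node 4  ⊔preds={}  new={2}  old={}  +wl: 2
  step 6. node 5  ⊔preds={}  new={1,2}  old={}  +wl: 
  step 7. node 6  ⊔preds={}  new={}  stable
  step 8. node 0  ⊔preds={0,1,2}  new={0,1,2}  old={}  +wl: 
  step 9. node 2  ⊔preds={2}  new={2}  old={}  +wl: 4
  step 10. node 4  ⊔preds={2}  new={2}  stable

Least fixpoint reached:
  node 0: {0,1,2}
  node 1: {0}
  node 2: {2}
  node 3: {0,1,2}
  node 4: {2}
  node 5: {1,2}
  node 6: {}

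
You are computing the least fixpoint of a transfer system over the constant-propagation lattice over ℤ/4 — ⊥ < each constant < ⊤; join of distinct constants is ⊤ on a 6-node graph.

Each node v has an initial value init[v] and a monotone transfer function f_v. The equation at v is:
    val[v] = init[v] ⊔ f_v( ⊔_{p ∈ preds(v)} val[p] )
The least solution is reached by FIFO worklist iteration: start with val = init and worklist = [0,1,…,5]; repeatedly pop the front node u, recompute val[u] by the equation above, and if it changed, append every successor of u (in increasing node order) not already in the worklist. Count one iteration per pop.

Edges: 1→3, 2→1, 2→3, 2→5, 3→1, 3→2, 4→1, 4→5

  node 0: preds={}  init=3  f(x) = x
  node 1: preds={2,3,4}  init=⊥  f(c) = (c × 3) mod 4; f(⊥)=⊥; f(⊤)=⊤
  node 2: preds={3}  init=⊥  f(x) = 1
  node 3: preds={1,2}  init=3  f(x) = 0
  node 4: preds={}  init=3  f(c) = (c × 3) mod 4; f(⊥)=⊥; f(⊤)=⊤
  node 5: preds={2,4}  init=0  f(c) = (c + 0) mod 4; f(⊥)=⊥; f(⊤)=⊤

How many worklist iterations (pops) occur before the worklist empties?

9

Worklist (9 pops):
  #1 pop 0: in=⊥ → 3 (no change)
  #2 pop 1: in=3 → 1 (was ⊥); enqueue []
  #3 pop 2: in=3 → 1 (was ⊥); enqueue [1]
  #4 pop 3: in=1 → ⊤ (was 3); enqueue [2]
  #5 pop 4: in=⊥ → 3 (no change)
  #6 pop 5: in=⊤ → ⊤ (was 0); enqueue []
  #7 pop 1: in=⊤ → ⊤ (was 1); enqueue [3]
  #8 pop 2: in=⊤ → 1 (no change)
  #9 pop 3: in=⊤ → ⊤ (no change)

Fixpoint:
  val[0] = 3
  val[1] = ⊤
  val[2] = 1
  val[3] = ⊤
  val[4] = 3
  val[5] = ⊤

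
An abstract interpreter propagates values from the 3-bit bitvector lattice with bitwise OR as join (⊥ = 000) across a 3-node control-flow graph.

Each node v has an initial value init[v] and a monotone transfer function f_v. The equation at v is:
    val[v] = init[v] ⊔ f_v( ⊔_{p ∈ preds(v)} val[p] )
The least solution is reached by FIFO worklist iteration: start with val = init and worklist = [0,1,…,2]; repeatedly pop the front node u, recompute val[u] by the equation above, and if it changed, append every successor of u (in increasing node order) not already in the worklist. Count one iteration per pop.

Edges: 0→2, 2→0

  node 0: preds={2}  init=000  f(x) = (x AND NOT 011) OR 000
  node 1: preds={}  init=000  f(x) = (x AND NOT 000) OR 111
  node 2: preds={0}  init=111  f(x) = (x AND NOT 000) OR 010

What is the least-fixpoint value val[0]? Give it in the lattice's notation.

100

Worklist (3 pops):
  #1 pop 0: in=111 → 100 (was 000); enqueue []
  #2 pop 1: in=000 → 111 (was 000); enqueue []
  #3 pop 2: in=100 → 111 (no change)

Fixpoint:
  val[0] = 100
  val[1] = 111
  val[2] = 111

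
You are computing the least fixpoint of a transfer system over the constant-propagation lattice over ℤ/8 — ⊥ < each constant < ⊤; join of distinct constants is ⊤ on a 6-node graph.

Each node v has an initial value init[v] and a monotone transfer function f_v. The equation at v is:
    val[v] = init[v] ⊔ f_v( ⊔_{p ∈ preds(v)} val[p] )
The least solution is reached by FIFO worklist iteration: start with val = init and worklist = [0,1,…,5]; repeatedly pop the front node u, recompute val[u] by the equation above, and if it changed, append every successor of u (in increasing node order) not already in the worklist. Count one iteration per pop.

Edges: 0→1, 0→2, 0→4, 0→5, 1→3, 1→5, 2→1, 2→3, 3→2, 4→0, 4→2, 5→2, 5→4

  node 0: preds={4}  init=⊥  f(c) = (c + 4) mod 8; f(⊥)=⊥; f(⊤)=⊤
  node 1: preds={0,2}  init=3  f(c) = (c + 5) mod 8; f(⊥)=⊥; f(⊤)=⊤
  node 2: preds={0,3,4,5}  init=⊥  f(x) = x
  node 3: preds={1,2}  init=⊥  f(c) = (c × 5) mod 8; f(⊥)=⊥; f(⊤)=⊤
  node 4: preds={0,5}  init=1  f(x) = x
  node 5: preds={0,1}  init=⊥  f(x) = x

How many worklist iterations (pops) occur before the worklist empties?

Worklist (13 pops):
  #1 pop 0: in=1 → 5 (was ⊥); enqueue []
  #2 pop 1: in=5 → ⊤ (was 3); enqueue []
  #3 pop 2: in=⊤ → ⊤ (was ⊥); enqueue [1]
  #4 pop 3: in=⊤ → ⊤ (was ⊥); enqueue [2]
  #5 pop 4: in=5 → ⊤ (was 1); enqueue [0]
  #6 pop 5: in=⊤ → ⊤ (was ⊥); enqueue [4]
  #7 pop 1: in=⊤ → ⊤ (no change)
  #8 pop 2: in=⊤ → ⊤ (no change)
  #9 pop 0: in=⊤ → ⊤ (was 5); enqueue [1,2,5]
  #10 pop 4: in=⊤ → ⊤ (no change)
  #11 pop 1: in=⊤ → ⊤ (no change)
  #12 pop 2: in=⊤ → ⊤ (no change)
  #13 pop 5: in=⊤ → ⊤ (no change)

Fixpoint:
  val[0] = ⊤
  val[1] = ⊤
  val[2] = ⊤
  val[3] = ⊤
  val[4] = ⊤
  val[5] = ⊤

13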